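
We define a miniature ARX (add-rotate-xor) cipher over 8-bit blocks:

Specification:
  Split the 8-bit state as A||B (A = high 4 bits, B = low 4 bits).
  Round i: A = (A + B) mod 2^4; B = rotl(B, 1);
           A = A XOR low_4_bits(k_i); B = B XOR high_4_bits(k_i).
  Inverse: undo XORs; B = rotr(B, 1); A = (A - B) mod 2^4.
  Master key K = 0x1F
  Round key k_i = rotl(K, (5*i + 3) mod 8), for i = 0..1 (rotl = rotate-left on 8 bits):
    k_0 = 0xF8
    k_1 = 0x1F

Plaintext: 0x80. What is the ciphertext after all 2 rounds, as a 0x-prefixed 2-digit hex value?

0x0E

s_0 = plaintext = 0x80
s_1 = Round(s_0, k_0) = 0x0F
s_2 = Round(s_1, k_1) = 0x0E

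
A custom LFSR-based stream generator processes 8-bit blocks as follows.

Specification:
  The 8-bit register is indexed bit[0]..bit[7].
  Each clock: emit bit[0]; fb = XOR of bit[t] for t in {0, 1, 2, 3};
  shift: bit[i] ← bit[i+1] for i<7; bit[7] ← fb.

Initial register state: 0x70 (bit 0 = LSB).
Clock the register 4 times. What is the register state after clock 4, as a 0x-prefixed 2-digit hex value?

reg_0 = 0x70
clock 1: out=0, reg = 0x38
clock 2: out=0, reg = 0x9C
clock 3: out=0, reg = 0x4E
clock 4: out=0, reg = 0xA7

0xA7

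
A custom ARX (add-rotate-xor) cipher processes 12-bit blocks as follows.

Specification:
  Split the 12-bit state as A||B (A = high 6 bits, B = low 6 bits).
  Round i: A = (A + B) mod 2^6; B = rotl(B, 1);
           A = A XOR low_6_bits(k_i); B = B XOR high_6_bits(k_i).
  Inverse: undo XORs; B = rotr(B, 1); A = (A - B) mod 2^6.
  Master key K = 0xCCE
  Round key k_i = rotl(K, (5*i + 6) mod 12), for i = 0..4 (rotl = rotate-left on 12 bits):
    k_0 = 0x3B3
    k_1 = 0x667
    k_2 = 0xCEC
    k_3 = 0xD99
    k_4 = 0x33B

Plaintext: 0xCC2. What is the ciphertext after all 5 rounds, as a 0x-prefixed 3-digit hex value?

0x587

s_0 = plaintext = 0xCC2
s_1 = Round(s_0, k_0) = 0x18A
s_2 = Round(s_1, k_1) = 0xDCD
s_3 = Round(s_2, k_2) = 0xA29
s_4 = Round(s_3, k_3) = 0x225
s_5 = Round(s_4, k_4) = 0x587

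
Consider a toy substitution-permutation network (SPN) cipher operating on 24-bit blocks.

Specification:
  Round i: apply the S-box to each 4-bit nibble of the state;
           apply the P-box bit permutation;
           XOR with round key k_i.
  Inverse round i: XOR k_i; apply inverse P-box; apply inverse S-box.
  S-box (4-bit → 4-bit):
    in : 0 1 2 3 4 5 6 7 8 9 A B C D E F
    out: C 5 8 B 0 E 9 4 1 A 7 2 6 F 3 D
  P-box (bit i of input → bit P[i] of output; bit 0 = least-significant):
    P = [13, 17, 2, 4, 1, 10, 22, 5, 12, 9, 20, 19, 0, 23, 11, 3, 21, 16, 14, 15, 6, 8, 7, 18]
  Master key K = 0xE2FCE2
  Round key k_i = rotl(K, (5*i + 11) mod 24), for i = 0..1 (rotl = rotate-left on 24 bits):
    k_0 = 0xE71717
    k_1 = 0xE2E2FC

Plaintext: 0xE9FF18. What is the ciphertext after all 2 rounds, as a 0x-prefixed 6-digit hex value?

s_0 = plaintext = 0xE9FF18
s_1 = Round(s_0, k_0) = 0xBEAE5C
s_2 = Round(s_1, k_1) = 0x01FDD9

0x01FDD9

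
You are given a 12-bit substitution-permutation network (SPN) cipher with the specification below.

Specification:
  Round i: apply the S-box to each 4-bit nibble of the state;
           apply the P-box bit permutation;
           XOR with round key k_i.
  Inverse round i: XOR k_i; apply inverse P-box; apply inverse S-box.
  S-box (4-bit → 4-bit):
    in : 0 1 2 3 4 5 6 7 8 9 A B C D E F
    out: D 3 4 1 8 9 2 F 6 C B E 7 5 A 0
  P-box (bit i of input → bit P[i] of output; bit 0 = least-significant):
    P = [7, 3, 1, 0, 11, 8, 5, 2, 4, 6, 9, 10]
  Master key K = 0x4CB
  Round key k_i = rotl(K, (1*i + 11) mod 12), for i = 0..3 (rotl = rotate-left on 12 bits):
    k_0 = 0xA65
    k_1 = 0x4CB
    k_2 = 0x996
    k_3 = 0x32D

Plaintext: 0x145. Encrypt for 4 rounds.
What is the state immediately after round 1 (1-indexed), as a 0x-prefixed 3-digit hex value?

0xAB0

s_0 = plaintext = 0x145
s_1 = Round(s_0, k_0) = 0xAB0
s_2 = Round(s_1, k_1) = 0x13C
s_3 = Round(s_2, k_2) = 0x14C
s_4 = Round(s_3, k_3) = 0x3F3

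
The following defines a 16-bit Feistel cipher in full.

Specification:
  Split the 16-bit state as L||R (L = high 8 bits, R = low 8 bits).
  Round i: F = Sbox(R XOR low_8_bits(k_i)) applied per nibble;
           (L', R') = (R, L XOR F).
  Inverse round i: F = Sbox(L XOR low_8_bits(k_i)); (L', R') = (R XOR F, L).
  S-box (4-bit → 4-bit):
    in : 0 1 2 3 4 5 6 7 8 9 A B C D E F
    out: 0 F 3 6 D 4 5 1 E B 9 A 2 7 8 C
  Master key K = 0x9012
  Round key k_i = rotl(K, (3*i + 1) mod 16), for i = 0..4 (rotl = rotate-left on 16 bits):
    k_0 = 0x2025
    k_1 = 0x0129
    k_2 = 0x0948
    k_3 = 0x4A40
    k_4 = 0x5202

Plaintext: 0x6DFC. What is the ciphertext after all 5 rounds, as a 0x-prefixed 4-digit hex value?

s_0 = plaintext = 0x6DFC
s_1 = Round(s_0, k_0) = 0xFC16
s_2 = Round(s_1, k_1) = 0x1690
s_3 = Round(s_2, k_2) = 0x9068
s_4 = Round(s_3, k_3) = 0x68AE
s_5 = Round(s_4, k_4) = 0xAEFA

0xAEFA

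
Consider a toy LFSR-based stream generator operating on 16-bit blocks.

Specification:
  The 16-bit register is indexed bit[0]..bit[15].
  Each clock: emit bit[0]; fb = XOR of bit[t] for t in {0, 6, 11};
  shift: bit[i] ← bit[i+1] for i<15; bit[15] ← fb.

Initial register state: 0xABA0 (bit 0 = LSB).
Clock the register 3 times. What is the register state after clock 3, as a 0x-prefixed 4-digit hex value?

reg_0 = 0xABA0
clock 1: out=0, reg = 0xD5D0
clock 2: out=0, reg = 0xEAE8
clock 3: out=0, reg = 0x7574

0x7574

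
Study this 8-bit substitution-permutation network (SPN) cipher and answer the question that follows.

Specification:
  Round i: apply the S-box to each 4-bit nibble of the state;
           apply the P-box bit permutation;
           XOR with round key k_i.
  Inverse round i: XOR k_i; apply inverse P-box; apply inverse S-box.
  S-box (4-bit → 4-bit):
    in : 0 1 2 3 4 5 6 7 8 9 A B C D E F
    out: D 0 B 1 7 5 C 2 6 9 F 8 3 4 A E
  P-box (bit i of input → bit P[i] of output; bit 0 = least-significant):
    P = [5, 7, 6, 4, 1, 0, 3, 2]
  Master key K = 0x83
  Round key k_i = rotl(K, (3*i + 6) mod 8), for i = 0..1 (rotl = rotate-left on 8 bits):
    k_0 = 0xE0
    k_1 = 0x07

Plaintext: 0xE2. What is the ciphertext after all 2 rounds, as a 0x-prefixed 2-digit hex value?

s_0 = plaintext = 0xE2
s_1 = Round(s_0, k_0) = 0x55
s_2 = Round(s_1, k_1) = 0x6D

0x6D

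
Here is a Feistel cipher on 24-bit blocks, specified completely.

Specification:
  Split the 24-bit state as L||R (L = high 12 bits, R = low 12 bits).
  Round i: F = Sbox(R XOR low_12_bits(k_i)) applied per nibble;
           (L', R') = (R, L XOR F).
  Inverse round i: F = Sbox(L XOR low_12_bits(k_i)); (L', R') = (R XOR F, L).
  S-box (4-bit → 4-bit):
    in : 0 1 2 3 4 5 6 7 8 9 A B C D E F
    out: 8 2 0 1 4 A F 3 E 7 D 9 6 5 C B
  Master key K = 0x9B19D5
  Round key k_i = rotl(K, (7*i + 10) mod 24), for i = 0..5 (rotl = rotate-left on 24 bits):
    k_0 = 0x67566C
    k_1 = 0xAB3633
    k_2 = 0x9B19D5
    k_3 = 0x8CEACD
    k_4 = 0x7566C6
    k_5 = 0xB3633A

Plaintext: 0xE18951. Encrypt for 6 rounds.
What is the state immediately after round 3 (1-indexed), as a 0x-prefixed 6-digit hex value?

s_0 = plaintext = 0xE18951
s_1 = Round(s_0, k_0) = 0x95150D
s_2 = Round(s_1, k_1) = 0x50D84D
s_3 = Round(s_2, k_2) = 0x84D773
s_4 = Round(s_3, k_3) = 0x773DD1
s_5 = Round(s_4, k_4) = 0xDD1E50
s_6 = Round(s_5, k_5) = 0xE5082C

0x84D773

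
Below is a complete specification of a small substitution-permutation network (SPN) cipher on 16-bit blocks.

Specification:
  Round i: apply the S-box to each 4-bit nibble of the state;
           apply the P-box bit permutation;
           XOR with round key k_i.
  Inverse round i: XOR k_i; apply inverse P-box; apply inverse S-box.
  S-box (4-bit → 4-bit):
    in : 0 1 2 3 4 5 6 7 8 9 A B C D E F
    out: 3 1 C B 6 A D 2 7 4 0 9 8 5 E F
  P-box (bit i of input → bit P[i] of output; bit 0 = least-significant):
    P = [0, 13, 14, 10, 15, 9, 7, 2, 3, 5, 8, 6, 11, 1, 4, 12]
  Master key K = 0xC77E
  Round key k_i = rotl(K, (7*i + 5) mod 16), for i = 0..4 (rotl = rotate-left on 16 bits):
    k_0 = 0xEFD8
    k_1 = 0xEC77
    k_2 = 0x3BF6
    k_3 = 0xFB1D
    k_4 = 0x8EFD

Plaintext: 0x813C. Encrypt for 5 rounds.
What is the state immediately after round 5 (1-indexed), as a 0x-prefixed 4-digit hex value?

0x95EE

s_0 = plaintext = 0x813C
s_1 = Round(s_0, k_0) = 0x61C6
s_2 = Round(s_1, k_1) = 0xB06A
s_3 = Round(s_2, k_2) = 0xA35A
s_4 = Round(s_3, k_3) = 0xF971
s_5 = Round(s_4, k_4) = 0x95EE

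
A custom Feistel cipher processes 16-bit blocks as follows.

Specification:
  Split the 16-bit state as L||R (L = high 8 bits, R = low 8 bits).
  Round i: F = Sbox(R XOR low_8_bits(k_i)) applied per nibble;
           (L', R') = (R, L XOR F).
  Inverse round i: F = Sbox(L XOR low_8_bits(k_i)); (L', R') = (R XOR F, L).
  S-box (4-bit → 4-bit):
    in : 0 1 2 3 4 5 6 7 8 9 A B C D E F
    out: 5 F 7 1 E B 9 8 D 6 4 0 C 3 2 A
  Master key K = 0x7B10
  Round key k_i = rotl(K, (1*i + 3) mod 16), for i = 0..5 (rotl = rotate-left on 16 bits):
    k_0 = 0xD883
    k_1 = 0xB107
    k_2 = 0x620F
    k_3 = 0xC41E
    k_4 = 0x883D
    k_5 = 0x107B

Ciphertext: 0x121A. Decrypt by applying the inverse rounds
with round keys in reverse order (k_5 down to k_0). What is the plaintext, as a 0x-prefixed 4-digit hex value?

s_0 = ciphertext = 0x121A
s_1 = InvRound(s_0, k_5) = 0x8C12
s_2 = InvRound(s_1, k_4) = 0x1D8C
s_3 = InvRound(s_2, k_3) = 0xDD1D
s_4 = InvRound(s_3, k_2) = 0x2ADD
s_5 = InvRound(s_4, k_1) = 0xAE2A
s_6 = InvRound(s_5, k_0) = 0x59AE

0x59AE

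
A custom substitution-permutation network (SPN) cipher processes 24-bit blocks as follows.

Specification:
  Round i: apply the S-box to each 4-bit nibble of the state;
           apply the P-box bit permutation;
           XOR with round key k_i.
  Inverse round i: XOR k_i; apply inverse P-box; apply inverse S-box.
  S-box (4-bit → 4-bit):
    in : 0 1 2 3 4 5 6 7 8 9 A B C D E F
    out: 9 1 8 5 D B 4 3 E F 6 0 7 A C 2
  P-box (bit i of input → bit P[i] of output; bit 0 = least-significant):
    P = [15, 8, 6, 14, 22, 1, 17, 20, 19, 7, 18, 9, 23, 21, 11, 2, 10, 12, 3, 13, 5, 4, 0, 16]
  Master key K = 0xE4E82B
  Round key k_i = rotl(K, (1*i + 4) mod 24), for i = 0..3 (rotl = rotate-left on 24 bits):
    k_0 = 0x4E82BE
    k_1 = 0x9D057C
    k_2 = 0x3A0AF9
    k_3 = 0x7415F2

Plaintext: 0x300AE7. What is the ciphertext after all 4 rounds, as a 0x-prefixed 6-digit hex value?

0x7A9BE7

s_0 = plaintext = 0x300AE7
s_1 = Round(s_0, k_0) = 0xD8271B
s_2 = Round(s_1, k_1) = 0xD435E0
s_3 = Round(s_2, k_2) = 0xA1E461
s_4 = Round(s_3, k_3) = 0x7A9BE7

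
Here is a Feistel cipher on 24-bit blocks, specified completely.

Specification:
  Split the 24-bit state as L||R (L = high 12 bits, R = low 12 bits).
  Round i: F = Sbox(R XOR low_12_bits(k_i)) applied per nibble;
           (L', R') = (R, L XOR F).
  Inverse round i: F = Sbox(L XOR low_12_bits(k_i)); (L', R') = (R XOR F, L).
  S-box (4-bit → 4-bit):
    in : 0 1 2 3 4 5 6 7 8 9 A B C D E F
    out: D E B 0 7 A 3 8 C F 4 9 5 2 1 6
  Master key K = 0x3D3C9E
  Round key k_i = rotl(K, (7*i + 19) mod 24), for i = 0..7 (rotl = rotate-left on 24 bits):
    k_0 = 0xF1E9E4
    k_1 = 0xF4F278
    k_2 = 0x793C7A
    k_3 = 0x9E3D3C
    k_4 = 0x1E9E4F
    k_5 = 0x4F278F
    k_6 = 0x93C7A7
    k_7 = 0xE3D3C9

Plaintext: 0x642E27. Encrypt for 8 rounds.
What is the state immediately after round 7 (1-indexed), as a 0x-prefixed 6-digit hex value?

0x5F281C

s_0 = plaintext = 0x642E27
s_1 = Round(s_0, k_0) = 0xE27E12
s_2 = Round(s_1, k_1) = 0xE12B13
s_3 = Round(s_2, k_2) = 0xB1362D
s_4 = Round(s_3, k_3) = 0x62D2FD
s_5 = Round(s_4, k_4) = 0x2FD3B6
s_6 = Round(s_5, k_5) = 0x3B65F2
s_7 = Round(s_6, k_6) = 0x5F281C
s_8 = Round(s_7, k_7) = 0x81CCD8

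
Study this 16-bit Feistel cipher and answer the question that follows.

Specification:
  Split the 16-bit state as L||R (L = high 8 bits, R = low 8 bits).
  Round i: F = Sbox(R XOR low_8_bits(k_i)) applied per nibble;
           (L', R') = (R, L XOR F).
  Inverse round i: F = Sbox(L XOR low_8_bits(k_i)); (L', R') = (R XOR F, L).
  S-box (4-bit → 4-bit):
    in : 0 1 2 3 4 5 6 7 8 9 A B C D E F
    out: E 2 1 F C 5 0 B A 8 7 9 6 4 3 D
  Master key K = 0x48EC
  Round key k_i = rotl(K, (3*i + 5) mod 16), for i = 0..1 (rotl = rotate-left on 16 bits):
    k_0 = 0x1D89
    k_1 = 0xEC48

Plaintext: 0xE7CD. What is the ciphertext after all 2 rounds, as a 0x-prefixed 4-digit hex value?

s_0 = plaintext = 0xE7CD
s_1 = Round(s_0, k_0) = 0xCD2B
s_2 = Round(s_1, k_1) = 0x2BC2

0x2BC2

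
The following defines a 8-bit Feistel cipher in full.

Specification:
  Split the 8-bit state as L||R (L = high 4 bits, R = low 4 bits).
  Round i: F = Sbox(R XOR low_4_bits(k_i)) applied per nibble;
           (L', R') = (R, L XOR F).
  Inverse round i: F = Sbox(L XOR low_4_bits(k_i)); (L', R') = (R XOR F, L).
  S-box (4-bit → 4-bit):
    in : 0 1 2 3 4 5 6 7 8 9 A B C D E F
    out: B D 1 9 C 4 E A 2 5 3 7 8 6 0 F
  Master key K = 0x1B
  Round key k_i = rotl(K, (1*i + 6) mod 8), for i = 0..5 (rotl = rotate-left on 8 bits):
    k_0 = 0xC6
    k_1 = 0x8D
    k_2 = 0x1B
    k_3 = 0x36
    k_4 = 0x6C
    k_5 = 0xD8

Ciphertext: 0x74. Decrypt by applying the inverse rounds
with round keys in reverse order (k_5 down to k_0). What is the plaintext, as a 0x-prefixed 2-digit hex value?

s_0 = ciphertext = 0x74
s_1 = InvRound(s_0, k_5) = 0xB7
s_2 = InvRound(s_1, k_4) = 0xDB
s_3 = InvRound(s_2, k_3) = 0xCD
s_4 = InvRound(s_3, k_2) = 0x7C
s_5 = InvRound(s_4, k_1) = 0xF7
s_6 = InvRound(s_5, k_0) = 0x2F

0x2F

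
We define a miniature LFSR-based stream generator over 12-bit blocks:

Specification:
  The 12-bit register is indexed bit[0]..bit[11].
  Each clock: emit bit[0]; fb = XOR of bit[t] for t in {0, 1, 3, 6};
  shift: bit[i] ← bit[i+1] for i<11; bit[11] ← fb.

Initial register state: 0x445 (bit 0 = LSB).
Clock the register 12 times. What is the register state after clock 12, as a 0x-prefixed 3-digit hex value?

reg_0 = 0x445
clock 1: out=1, reg = 0x222
clock 2: out=0, reg = 0x911
clock 3: out=1, reg = 0xC88
clock 4: out=0, reg = 0xE44
clock 5: out=0, reg = 0xF22
clock 6: out=0, reg = 0xF91
clock 7: out=1, reg = 0xFC8
clock 8: out=0, reg = 0x7E4
clock 9: out=0, reg = 0xBF2
clock 10: out=0, reg = 0x5F9
clock 11: out=1, reg = 0xAFC
clock 12: out=0, reg = 0x57E

0x57E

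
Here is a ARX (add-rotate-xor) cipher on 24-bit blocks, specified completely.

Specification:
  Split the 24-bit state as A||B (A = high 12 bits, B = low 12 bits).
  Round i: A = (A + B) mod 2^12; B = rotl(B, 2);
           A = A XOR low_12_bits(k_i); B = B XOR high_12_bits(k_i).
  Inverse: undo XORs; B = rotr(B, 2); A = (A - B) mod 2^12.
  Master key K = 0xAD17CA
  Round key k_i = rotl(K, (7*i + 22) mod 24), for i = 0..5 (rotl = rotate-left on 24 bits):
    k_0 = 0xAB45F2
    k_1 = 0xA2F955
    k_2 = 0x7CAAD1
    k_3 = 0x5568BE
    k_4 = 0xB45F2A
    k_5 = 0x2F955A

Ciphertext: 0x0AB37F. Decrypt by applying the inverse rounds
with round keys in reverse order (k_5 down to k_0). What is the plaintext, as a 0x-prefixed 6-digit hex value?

0xEE3665

s_0 = ciphertext = 0x0AB37F
s_1 = InvRound(s_0, k_5) = 0xD90861
s_2 = InvRound(s_1, k_4) = 0x1F10C9
s_3 = InvRound(s_2, k_3) = 0xBE8D67
s_4 = InvRound(s_3, k_2) = 0xA8E6AB
s_5 = InvRound(s_4, k_1) = 0x0BA321
s_6 = InvRound(s_5, k_0) = 0xEE3665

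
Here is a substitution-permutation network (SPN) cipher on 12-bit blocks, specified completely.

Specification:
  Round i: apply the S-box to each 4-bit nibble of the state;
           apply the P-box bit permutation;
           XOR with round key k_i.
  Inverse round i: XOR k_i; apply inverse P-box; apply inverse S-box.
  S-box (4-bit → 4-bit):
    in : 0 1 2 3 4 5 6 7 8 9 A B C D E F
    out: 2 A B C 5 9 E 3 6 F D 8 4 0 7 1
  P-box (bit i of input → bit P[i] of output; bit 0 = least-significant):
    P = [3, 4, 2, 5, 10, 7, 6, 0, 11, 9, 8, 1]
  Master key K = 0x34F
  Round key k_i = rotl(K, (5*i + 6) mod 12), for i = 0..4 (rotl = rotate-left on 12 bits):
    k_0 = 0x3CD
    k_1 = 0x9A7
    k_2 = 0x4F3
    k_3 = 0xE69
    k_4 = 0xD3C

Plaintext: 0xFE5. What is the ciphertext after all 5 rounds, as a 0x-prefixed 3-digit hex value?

s_0 = plaintext = 0xFE5
s_1 = Round(s_0, k_0) = 0xF25
s_2 = Round(s_1, k_1) = 0x50E
s_3 = Round(s_2, k_2) = 0xC6D
s_4 = Round(s_3, k_3) = 0xFA8
s_5 = Round(s_4, k_4) = 0x169

0x169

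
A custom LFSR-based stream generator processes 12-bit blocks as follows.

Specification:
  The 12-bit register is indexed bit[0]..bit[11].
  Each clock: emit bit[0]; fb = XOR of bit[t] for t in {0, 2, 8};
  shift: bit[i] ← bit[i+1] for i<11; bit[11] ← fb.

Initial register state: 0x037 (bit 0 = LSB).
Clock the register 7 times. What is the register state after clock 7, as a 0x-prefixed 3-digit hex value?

0x340

reg_0 = 0x037
clock 1: out=1, reg = 0x01B
clock 2: out=1, reg = 0x80D
clock 3: out=1, reg = 0x406
clock 4: out=0, reg = 0xA03
clock 5: out=1, reg = 0xD01
clock 6: out=1, reg = 0x680
clock 7: out=0, reg = 0x340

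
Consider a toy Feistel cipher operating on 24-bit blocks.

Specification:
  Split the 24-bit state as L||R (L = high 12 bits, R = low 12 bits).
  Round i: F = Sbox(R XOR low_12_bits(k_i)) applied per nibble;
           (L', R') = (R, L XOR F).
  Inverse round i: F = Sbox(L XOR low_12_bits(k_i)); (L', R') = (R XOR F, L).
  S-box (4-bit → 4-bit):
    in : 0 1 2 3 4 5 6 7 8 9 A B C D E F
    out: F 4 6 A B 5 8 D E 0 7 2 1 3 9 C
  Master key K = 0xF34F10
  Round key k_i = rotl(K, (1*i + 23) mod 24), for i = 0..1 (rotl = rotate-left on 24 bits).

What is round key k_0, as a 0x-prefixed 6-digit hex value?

K = 0xF34F10
k_0 = rotl(K, (1*0+23) mod 24) = rotl(K, 23) = 0x79A788

0x79A788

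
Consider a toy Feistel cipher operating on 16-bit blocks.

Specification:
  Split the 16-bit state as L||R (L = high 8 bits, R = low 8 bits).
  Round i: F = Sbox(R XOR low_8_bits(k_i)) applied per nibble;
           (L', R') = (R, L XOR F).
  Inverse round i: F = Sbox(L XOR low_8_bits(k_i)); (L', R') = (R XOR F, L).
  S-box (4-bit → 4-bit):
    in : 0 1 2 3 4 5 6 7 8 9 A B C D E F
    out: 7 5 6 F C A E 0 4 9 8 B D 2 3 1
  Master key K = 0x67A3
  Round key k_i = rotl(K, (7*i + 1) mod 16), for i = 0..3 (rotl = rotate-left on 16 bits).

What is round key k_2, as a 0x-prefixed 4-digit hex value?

0xB3D1

K = 0x67A3
k_0 = rotl(K, (7*0+1) mod 16) = rotl(K, 1) = 0xCF46
k_1 = rotl(K, (7*1+1) mod 16) = rotl(K, 8) = 0xA367
k_2 = rotl(K, (7*2+1) mod 16) = rotl(K, 15) = 0xB3D1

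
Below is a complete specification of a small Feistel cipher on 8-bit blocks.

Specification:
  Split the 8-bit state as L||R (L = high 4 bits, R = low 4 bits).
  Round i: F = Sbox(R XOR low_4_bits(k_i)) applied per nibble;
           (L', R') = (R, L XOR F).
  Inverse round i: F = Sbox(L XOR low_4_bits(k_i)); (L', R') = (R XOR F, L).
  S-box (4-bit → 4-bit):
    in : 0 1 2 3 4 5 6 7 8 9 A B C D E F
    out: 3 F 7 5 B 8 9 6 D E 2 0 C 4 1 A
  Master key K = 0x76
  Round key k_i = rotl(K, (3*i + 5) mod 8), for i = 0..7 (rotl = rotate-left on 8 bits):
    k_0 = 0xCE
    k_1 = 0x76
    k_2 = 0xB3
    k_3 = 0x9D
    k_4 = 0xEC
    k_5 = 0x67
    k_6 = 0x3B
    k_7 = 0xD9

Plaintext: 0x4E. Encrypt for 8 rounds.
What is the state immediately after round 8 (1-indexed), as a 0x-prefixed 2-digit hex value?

0xD0

s_0 = plaintext = 0x4E
s_1 = Round(s_0, k_0) = 0xE7
s_2 = Round(s_1, k_1) = 0x71
s_3 = Round(s_2, k_2) = 0x10
s_4 = Round(s_3, k_3) = 0x05
s_5 = Round(s_4, k_4) = 0x5E
s_6 = Round(s_5, k_5) = 0xEB
s_7 = Round(s_6, k_6) = 0xBD
s_8 = Round(s_7, k_7) = 0xD0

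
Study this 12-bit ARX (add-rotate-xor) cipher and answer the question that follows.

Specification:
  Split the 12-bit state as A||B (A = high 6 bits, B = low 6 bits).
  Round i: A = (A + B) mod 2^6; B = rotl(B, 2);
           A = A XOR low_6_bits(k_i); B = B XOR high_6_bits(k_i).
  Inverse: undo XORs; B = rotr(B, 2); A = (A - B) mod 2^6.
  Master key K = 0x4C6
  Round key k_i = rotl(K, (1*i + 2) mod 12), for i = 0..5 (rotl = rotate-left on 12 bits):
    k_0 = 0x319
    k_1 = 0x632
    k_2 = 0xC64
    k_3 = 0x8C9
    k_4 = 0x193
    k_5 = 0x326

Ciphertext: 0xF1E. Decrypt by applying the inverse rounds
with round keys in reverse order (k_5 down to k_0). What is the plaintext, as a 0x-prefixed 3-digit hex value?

0x0A1

s_0 = ciphertext = 0xF1E
s_1 = InvRound(s_0, k_5) = 0xDA4
s_2 = InvRound(s_1, k_4) = 0xF68
s_3 = InvRound(s_2, k_3) = 0x0B2
s_4 = InvRound(s_3, k_2) = 0xDB0
s_5 = InvRound(s_4, k_1) = 0xE8A
s_6 = InvRound(s_5, k_0) = 0x0A1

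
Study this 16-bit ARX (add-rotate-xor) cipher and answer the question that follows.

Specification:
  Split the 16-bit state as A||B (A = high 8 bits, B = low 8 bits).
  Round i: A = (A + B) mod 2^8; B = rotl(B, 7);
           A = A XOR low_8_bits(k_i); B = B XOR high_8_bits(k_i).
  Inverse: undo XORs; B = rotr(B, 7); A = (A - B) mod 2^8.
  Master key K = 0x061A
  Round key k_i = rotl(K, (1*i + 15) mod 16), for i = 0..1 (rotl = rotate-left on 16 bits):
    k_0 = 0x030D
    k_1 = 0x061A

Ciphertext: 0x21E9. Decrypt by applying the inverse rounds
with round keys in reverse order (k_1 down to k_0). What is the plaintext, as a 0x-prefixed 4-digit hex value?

s_0 = ciphertext = 0x21E9
s_1 = InvRound(s_0, k_1) = 0x5CDF
s_2 = InvRound(s_1, k_0) = 0x98B9

0x98B9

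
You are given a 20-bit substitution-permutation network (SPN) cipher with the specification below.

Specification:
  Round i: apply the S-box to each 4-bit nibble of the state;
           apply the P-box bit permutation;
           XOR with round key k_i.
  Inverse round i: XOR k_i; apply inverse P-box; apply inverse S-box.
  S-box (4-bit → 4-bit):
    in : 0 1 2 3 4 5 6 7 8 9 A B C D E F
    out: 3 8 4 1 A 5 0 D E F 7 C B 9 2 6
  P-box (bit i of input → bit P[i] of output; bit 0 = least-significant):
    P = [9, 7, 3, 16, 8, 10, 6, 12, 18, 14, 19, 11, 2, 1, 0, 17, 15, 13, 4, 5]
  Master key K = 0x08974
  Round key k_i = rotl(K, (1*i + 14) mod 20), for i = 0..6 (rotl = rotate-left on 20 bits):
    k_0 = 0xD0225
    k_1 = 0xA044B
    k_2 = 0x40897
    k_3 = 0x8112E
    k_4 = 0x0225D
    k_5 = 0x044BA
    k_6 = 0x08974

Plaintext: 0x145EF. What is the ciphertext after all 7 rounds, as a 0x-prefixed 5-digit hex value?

s_0 = plaintext = 0x145EF
s_1 = Round(s_0, k_0) = 0x3068F
s_2 = Round(s_1, k_1) = 0xA9085
s_3 = Round(s_2, k_2) = 0x2FEC8
s_4 = Round(s_3, k_3) = 0x944B5
s_5 = Round(s_4, k_4) = 0x2D827
s_6 = Round(s_5, k_5) = 0xB0EE6
s_7 = Round(s_6, k_6) = 0x0CD42

0x0CD42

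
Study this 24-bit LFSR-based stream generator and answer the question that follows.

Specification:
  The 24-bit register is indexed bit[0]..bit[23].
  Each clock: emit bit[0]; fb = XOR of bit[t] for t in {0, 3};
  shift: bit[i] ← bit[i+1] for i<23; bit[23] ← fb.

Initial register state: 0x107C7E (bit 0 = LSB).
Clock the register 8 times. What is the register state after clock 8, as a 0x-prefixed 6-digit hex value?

reg_0 = 0x107C7E
clock 1: out=0, reg = 0x883E3F
clock 2: out=1, reg = 0x441F1F
clock 3: out=1, reg = 0x220F8F
clock 4: out=1, reg = 0x1107C7
clock 5: out=1, reg = 0x8883E3
clock 6: out=1, reg = 0xC441F1
clock 7: out=1, reg = 0xE220F8
clock 8: out=0, reg = 0xF1107C

0xF1107C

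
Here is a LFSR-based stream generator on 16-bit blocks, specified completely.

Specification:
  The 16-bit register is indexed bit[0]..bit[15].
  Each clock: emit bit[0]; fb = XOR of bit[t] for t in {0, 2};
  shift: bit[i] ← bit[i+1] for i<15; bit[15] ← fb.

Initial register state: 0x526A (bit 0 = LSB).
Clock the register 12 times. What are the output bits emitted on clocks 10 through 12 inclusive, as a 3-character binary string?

100

reg_0 = 0x526A
clock 1: out=0, reg = 0x2935
clock 2: out=1, reg = 0x149A
clock 3: out=0, reg = 0x0A4D
clock 4: out=1, reg = 0x0526
clock 5: out=0, reg = 0x8293
clock 6: out=1, reg = 0xC149
clock 7: out=1, reg = 0xE0A4
clock 8: out=0, reg = 0xF052
clock 9: out=0, reg = 0x7829
clock 10: out=1, reg = 0xBC14
clock 11: out=0, reg = 0xDE0A
clock 12: out=0, reg = 0x6F05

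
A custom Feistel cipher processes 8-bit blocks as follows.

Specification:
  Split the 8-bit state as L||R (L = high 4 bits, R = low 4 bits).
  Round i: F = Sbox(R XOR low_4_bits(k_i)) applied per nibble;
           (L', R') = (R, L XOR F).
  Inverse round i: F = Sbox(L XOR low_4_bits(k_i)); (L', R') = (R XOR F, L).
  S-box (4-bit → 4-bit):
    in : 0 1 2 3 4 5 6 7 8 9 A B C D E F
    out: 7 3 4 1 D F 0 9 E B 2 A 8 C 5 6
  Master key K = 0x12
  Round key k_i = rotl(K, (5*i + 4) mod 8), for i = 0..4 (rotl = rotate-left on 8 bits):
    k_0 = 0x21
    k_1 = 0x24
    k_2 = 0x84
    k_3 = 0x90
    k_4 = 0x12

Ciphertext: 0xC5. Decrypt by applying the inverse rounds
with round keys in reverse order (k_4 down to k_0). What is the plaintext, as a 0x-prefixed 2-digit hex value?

0x3F

s_0 = ciphertext = 0xC5
s_1 = InvRound(s_0, k_4) = 0x0C
s_2 = InvRound(s_1, k_3) = 0xB0
s_3 = InvRound(s_2, k_2) = 0x6B
s_4 = InvRound(s_3, k_1) = 0xF6
s_5 = InvRound(s_4, k_0) = 0x3F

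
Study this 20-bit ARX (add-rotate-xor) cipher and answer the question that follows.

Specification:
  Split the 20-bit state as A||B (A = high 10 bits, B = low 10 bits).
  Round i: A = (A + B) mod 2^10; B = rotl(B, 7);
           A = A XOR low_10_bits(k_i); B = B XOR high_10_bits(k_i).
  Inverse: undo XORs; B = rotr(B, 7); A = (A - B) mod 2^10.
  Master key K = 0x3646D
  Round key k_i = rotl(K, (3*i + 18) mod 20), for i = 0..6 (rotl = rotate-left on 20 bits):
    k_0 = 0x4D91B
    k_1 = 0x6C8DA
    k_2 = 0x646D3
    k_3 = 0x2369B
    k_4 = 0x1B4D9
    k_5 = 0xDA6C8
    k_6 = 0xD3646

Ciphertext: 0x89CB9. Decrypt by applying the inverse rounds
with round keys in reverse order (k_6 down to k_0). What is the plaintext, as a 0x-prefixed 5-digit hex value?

0x67E45

s_0 = ciphertext = 0x89CB9
s_1 = InvRound(s_0, k_6) = 0x2EBA7
s_2 = InvRound(s_1, k_5) = 0x00671
s_3 = InvRound(s_2, k_4) = 0xFD0E4
s_4 = InvRound(s_3, k_3) = 0x89F48
s_5 = InvRound(s_4, k_2) = 0x89ECD
s_6 = InvRound(s_5, k_1) = 0xBFFFE
s_7 = InvRound(s_6, k_0) = 0x67E45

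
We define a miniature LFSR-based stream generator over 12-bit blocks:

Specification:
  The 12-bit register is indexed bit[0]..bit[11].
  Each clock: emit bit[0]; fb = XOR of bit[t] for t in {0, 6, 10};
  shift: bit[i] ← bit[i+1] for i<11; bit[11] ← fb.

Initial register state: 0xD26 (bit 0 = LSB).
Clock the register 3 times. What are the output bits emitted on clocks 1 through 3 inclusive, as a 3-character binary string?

011

reg_0 = 0xD26
clock 1: out=0, reg = 0xE93
clock 2: out=1, reg = 0x749
clock 3: out=1, reg = 0xBA4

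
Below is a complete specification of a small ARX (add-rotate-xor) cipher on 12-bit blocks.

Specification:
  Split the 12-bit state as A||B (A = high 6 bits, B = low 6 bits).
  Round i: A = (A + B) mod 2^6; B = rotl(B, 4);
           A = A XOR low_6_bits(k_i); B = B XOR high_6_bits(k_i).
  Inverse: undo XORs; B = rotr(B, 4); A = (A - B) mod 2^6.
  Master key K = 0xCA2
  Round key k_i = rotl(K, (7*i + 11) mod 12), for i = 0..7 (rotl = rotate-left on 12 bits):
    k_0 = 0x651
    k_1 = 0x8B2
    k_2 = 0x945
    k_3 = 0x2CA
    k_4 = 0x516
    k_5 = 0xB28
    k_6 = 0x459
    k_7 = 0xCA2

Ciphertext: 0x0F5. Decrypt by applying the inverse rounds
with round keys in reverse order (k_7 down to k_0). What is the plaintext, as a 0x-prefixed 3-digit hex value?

s_0 = ciphertext = 0x0F5
s_1 = InvRound(s_0, k_7) = 0x15C
s_2 = InvRound(s_1, k_6) = 0xA34
s_3 = InvRound(s_2, k_5) = 0x7E1
s_4 = InvRound(s_3, k_4) = 0xC97
s_5 = InvRound(s_4, k_3) = 0x1F1
s_6 = InvRound(s_5, k_2) = 0xC51
s_7 = InvRound(s_6, k_1) = 0xD0F
s_8 = InvRound(s_7, k_0) = 0x319

0x319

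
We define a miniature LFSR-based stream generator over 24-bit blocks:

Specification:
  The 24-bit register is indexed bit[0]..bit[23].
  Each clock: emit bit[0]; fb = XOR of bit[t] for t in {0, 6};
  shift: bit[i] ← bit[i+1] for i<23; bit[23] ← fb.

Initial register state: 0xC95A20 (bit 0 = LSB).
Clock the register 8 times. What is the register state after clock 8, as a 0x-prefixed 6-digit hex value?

0x48C95A

reg_0 = 0xC95A20
clock 1: out=0, reg = 0x64AD10
clock 2: out=0, reg = 0x325688
clock 3: out=0, reg = 0x192B44
clock 4: out=0, reg = 0x8C95A2
clock 5: out=0, reg = 0x464AD1
clock 6: out=1, reg = 0x232568
clock 7: out=0, reg = 0x9192B4
clock 8: out=0, reg = 0x48C95A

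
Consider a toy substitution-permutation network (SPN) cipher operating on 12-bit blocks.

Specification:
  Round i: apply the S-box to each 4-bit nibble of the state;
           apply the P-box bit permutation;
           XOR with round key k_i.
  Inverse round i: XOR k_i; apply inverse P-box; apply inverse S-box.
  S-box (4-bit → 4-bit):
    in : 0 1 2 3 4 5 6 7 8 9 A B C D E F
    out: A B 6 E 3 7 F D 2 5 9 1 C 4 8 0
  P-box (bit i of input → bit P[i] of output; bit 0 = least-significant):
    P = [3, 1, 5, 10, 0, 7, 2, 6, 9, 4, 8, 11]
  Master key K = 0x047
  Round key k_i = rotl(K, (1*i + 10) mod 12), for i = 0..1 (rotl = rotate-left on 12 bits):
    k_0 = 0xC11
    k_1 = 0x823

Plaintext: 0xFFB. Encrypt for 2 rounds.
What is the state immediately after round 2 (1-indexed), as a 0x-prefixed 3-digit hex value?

0x1CA

s_0 = plaintext = 0xFFB
s_1 = Round(s_0, k_0) = 0xC19
s_2 = Round(s_1, k_1) = 0x1CA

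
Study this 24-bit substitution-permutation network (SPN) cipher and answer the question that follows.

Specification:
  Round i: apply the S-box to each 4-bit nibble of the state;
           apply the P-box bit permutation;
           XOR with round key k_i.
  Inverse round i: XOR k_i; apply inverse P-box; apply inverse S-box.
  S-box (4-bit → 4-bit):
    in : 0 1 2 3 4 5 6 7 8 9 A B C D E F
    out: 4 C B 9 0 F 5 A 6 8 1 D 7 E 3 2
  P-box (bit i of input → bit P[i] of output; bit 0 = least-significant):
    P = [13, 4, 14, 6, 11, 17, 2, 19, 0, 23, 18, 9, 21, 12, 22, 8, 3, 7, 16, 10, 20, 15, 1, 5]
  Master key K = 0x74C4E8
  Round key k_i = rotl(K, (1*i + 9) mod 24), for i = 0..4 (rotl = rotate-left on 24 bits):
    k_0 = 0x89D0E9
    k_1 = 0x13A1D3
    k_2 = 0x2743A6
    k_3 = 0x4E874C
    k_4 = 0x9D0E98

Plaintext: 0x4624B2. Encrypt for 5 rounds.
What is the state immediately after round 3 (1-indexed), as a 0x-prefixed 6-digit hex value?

s_0 = plaintext = 0x4624B2
s_1 = Round(s_0, k_0) = 0xA0E9B5
s_2 = Round(s_1, k_1) = 0x2ADB87
s_3 = Round(s_2, k_2) = 0x71D0DB
s_4 = Round(s_3, k_3) = 0x017228
s_5 = Round(s_4, k_4) = 0x16518B

0x71D0DB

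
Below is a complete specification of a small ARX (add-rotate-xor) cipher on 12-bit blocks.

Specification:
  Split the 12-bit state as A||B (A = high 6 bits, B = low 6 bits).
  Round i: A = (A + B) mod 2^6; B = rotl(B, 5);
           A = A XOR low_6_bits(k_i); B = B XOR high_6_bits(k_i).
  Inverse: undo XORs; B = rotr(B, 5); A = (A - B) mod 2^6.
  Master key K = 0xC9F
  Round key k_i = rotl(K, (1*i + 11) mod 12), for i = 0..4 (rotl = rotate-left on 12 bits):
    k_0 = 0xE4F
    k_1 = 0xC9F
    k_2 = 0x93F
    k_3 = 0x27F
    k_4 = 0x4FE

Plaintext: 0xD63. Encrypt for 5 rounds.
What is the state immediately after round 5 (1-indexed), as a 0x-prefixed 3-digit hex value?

s_0 = plaintext = 0xD63
s_1 = Round(s_0, k_0) = 0x5C8
s_2 = Round(s_1, k_1) = 0x036
s_3 = Round(s_2, k_2) = 0x27F
s_4 = Round(s_3, k_3) = 0xDF6
s_5 = Round(s_4, k_4) = 0x4C8

0x4C8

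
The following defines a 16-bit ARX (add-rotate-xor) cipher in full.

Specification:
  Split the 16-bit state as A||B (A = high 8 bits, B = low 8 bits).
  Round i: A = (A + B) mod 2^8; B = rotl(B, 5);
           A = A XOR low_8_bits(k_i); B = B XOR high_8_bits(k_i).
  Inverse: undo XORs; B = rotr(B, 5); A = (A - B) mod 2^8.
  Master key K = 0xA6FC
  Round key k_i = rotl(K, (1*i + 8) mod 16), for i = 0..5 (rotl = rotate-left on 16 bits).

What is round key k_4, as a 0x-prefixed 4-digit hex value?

0xCA6F

K = 0xA6FC
k_0 = rotl(K, (1*0+8) mod 16) = rotl(K, 8) = 0xFCA6
k_1 = rotl(K, (1*1+8) mod 16) = rotl(K, 9) = 0xF94D
k_2 = rotl(K, (1*2+8) mod 16) = rotl(K, 10) = 0xF29B
k_3 = rotl(K, (1*3+8) mod 16) = rotl(K, 11) = 0xE537
k_4 = rotl(K, (1*4+8) mod 16) = rotl(K, 12) = 0xCA6F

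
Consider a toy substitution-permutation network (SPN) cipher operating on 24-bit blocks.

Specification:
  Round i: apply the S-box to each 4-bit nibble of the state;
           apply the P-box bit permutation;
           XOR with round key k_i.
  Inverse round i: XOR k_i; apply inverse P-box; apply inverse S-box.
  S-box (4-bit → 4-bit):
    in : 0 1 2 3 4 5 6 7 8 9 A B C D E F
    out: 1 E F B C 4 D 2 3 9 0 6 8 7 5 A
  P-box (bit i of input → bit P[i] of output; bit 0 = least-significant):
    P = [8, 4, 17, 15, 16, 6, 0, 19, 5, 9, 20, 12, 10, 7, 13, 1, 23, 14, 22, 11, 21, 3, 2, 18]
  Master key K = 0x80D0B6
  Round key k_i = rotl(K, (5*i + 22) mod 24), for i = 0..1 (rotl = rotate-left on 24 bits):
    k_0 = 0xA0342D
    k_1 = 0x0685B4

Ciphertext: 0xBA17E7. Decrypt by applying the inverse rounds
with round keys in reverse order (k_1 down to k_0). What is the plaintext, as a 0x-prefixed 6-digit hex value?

0x0766A3

s_0 = ciphertext = 0xBA17E7
s_1 = InvRound(s_0, k_1) = 0x90C11F
s_2 = InvRound(s_1, k_0) = 0x0766A3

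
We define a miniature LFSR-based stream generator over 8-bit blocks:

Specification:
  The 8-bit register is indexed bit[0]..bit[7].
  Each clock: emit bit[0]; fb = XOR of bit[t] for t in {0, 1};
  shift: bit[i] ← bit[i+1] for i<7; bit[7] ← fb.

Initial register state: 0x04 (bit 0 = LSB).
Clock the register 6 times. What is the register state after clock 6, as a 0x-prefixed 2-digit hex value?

0x18

reg_0 = 0x04
clock 1: out=0, reg = 0x02
clock 2: out=0, reg = 0x81
clock 3: out=1, reg = 0xC0
clock 4: out=0, reg = 0x60
clock 5: out=0, reg = 0x30
clock 6: out=0, reg = 0x18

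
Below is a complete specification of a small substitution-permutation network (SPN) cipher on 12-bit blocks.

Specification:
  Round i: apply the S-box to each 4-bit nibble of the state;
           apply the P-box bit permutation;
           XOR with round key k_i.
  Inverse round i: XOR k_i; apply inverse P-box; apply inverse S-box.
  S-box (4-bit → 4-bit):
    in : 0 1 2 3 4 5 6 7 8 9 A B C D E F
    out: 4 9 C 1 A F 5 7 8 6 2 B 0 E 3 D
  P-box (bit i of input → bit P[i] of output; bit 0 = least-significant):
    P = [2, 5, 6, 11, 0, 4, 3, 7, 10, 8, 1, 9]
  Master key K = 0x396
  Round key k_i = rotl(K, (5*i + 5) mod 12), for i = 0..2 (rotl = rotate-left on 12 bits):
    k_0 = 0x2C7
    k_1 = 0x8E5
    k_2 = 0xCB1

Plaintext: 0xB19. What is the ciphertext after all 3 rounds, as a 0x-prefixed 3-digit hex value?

s_0 = plaintext = 0xB19
s_1 = Round(s_0, k_0) = 0x526
s_2 = Round(s_1, k_1) = 0xF2B
s_3 = Round(s_2, k_2) = 0x21F

0x21F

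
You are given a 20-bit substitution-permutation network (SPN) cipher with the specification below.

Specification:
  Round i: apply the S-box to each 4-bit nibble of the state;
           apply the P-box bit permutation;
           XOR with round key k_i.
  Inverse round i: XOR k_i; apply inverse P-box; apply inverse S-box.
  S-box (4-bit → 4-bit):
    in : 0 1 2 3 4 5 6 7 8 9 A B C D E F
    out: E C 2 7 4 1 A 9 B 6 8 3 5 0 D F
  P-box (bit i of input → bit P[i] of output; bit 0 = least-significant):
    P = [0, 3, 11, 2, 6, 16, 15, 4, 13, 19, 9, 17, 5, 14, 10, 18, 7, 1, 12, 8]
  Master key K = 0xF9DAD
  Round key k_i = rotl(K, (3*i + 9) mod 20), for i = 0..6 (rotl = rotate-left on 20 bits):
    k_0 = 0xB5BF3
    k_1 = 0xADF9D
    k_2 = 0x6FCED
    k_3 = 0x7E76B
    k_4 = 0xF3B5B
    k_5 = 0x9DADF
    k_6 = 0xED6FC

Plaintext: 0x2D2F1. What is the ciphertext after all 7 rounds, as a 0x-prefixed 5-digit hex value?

0xB5A9E

s_0 = plaintext = 0x2D2F1
s_1 = Round(s_0, k_0) = 0x2D3A5
s_2 = Round(s_1, k_1) = 0x2FD8E
s_3 = Round(s_2, k_2) = 0x3B09A
s_4 = Round(s_3, k_3) = 0xC35CD
s_5 = Round(s_4, k_4) = 0xFCFBB
s_6 = Round(s_5, k_5) = 0x2ED34
s_7 = Round(s_6, k_6) = 0xB5A9E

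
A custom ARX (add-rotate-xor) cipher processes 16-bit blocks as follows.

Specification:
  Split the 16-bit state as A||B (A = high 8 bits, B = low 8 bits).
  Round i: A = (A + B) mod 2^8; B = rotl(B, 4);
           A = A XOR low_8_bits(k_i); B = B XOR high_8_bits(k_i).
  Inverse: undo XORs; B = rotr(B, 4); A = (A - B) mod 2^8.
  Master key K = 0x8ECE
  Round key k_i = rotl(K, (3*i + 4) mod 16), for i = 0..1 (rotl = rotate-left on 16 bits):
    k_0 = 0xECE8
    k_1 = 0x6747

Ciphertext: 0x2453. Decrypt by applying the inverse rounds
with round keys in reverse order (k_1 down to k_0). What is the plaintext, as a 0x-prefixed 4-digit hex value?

0xCEFA

s_0 = ciphertext = 0x2453
s_1 = InvRound(s_0, k_1) = 0x2043
s_2 = InvRound(s_1, k_0) = 0xCEFA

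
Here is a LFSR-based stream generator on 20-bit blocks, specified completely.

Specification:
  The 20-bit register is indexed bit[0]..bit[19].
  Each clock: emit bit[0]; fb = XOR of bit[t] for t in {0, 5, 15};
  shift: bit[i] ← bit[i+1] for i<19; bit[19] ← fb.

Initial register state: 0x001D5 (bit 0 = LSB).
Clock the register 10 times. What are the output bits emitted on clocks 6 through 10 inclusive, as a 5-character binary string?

01110

reg_0 = 0x001D5
clock 1: out=1, reg = 0x800EA
clock 2: out=0, reg = 0xC0075
clock 3: out=1, reg = 0x6003A
clock 4: out=0, reg = 0xB001D
clock 5: out=1, reg = 0xD800E
clock 6: out=0, reg = 0xEC007
clock 7: out=1, reg = 0x76003
clock 8: out=1, reg = 0xBB001
clock 9: out=1, reg = 0x5D800
clock 10: out=0, reg = 0xAEC00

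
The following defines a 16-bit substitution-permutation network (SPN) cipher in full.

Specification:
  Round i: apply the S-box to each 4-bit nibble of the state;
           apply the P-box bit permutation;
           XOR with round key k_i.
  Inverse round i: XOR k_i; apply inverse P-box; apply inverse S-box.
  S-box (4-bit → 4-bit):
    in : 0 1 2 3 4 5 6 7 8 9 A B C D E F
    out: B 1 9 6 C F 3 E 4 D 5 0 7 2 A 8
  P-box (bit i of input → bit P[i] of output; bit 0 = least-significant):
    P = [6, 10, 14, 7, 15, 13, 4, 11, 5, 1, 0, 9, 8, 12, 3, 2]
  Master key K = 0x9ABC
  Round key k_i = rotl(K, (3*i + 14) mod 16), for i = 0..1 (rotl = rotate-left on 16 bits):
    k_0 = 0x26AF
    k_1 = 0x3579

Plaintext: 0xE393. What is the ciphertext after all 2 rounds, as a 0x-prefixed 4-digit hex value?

s_0 = plaintext = 0xE393
s_1 = Round(s_0, k_0) = 0xFAB8
s_2 = Round(s_1, k_1) = 0x755C

0x755C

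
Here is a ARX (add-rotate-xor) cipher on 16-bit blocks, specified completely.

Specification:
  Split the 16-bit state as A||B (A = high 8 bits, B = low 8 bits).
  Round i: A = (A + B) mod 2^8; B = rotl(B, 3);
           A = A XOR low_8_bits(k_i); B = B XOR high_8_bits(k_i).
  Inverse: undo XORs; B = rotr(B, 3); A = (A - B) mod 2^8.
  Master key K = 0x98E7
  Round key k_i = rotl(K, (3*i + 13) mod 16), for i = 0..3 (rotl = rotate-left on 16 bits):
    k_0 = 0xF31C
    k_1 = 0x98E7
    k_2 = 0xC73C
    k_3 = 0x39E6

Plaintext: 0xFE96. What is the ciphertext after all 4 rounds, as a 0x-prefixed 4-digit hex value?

s_0 = plaintext = 0xFE96
s_1 = Round(s_0, k_0) = 0x8847
s_2 = Round(s_1, k_1) = 0x28A2
s_3 = Round(s_2, k_2) = 0xF6D2
s_4 = Round(s_3, k_3) = 0x2EAF

0x2EAF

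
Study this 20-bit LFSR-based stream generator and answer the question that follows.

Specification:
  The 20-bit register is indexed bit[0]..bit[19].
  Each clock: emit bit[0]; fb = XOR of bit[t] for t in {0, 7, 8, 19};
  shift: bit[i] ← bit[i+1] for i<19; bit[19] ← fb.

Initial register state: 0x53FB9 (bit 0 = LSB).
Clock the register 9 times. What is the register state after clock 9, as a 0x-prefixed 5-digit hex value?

reg_0 = 0x53FB9
clock 1: out=1, reg = 0xA9FDC
clock 2: out=0, reg = 0xD4FEE
clock 3: out=0, reg = 0xEA7F7
clock 4: out=1, reg = 0x753FB
clock 5: out=1, reg = 0xBA9FD
clock 6: out=1, reg = 0x5D4FE
clock 7: out=0, reg = 0xAEA7F
clock 8: out=1, reg = 0x5753F
clock 9: out=1, reg = 0x2BA9F

0x2BA9F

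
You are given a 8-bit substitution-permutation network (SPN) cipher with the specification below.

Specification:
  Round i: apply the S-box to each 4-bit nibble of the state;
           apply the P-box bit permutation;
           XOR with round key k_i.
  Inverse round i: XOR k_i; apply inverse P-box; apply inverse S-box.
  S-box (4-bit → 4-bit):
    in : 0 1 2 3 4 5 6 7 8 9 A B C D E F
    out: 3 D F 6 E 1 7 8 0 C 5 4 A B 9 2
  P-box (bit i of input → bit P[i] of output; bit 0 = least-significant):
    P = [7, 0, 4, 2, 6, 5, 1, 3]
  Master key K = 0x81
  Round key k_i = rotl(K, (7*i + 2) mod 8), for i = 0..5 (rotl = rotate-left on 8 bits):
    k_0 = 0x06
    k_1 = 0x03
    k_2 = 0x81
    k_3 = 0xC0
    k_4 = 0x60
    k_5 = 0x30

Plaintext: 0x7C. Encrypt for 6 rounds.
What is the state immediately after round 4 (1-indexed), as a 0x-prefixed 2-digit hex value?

s_0 = plaintext = 0x7C
s_1 = Round(s_0, k_0) = 0x0B
s_2 = Round(s_1, k_1) = 0x73
s_3 = Round(s_2, k_2) = 0x98
s_4 = Round(s_3, k_3) = 0xCA
s_5 = Round(s_4, k_4) = 0xD8
s_6 = Round(s_5, k_5) = 0x58

0xCA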